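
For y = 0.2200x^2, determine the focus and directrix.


a = 0.2200
1/(4a) = 1.1364
Focus = (0, 1.1364)
Directrix: y = -1.1364

Focus = (0, 1.1364), Directrix: y = -1.1364


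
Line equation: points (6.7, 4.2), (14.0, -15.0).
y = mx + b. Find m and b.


m = (-19.2)/(7.3) = -2.6301
b = y1 - m*x1 = 4.2 - (-19.2*6.7)/(7.3) = 4.2 + 17.6219 = 21.8219

y = -2.6301x + 21.8219


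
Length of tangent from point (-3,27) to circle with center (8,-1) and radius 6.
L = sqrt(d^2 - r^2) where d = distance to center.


d = sqrt((-3-8)^2 + (27+ 1)^2) = sqrt(121+784) = 30.0832
L = sqrt(905.0000 - 36) = sqrt(869.0000) = 29.4788

29.4788


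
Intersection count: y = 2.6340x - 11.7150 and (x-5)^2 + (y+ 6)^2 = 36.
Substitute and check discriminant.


Substitute y = 2.6340x - 11.7150: (x-5)^2 + (2.6340x- 11.7150+ 6)^2 = 36
Expand to Ax^2 + Bx + C = 0, where b-k = -5.715
A = 1+m^2 = 7.937956
B = 2(m(b-k) - h) = 2(2.6340*(-5.715) - 5) = -40.10662
C = h^2 + (b-k)^2 - r^2 = 25 + 32.661225 - 36 = 21.661225
disc = B^2-4AC = 1608.5410 - 687.7834 = 920.7576
disc > 0

2 intersection points


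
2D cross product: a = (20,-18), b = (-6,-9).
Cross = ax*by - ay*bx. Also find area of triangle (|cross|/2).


cross = 20*(-9) + 18*(-6) = -180 - 108 = -288
Triangle area = |-288|/2 = 288/2 = 144.0000

cross = -288, triangle area = 144.0000


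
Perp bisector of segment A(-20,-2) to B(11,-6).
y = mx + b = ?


Midpoint = (-4.5, -4)
Slope of AB = dy/dx = -4/31 = -0.1290
Perp slope = -dx/dy = 31/4 = 7.7500
b = My - (perp slope)*Mx = -4 + (31*(-4.5))/(-4) = -4 + 34.8750 = 30.8750

y = 7.7500x + 30.8750


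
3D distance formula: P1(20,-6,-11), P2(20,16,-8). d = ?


dx=0, dy=22, dz=3
d = sqrt(0+484+9) = sqrt(493) = 22.2036

22.2036


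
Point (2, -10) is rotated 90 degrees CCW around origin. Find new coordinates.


cos(90) = 0, sin(90) = 1
x' = 2*0 + 10*1 = 10
y' = 2*1 - 10*0 = 2

(10, 2)


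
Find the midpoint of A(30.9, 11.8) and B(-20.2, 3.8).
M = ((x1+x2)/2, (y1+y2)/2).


Mx = (30.9 - 20.2)/2 = 10.7/2 = 5.3500
My = (11.8 + 3.8)/2 = 15.6/2 = 7.8000

(5.3500, 7.8000)


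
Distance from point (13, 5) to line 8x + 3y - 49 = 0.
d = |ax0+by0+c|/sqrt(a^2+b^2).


|8*13 + 3*5 - 49| = |70| = 70
sqrt(64 + 9) = sqrt(73) = 8.5440
d = 70/sqrt(73) = 8.1929

8.1929


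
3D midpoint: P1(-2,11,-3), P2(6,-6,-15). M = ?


Mx = (-2+6)/2 = 2.0000
My = (11- 6)/2 = 2.5000
Mz = (-3- 15)/2 = -9.0000

M = (2.0000, 2.5000, -9.0000)


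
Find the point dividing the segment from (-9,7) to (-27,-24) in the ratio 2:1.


Px = (2*(-27) + 1*(-9))/3 = -63/3 = -21.0000
Py = (2*(-24) + 1*7)/3 = -41/3 = -13.6667

P = (-21.0000, -13.6667)


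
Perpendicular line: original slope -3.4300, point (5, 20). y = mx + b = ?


Perpendicular slope = -1/m1 = -1/(-3.4300) = 0.2915
b2 = y0 - m2*x0 = 20 + 5/(-3.4300) = 20 - 1.4577 = 18.5423

y = 0.2915x + 18.5423


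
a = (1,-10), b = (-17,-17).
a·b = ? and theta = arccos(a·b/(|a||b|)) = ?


a·b = 1*(-17) - 10*(-17) = -17 + 170 = 153
|a| = sqrt(1+100) = 10.0499
|b| = sqrt(289+289) = 24.0416
cos(theta) = 153/(sqrt(101)*sqrt(578)) = 153/sqrt(58378) = 0.633238
theta = arccos(153/sqrt(58378)) = 50.7106 degrees

a·b = 153, theta = 50.7106 deg


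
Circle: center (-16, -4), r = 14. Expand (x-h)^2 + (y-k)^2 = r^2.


(x+ 16)^2 + (y+ 4)^2 = 14^2
D = -2h = 32, E = -2k = 8
F = h^2+k^2-r^2 = 256+16-196 = 76

x^2 + y^2 + 32x + 8y + 76 = 0


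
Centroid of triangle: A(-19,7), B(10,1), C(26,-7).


Gx = (-19+10+26)/3 = 17/3 = 5.6667
Gy = (7+1- 7)/3 = 1/3 = 0.3333

G = (5.6667, 0.3333)


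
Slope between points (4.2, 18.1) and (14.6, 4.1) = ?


dy = 4.1 - 18.1 = -14
dx = 14.6 - 4.2 = 10.4
m = -14/10.4 = -1.3462

m = -1.3462


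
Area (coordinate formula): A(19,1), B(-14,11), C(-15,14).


19*(11-14) = -57
-14*(14-1) = -182
-15*(1-11) = 150
sum = -89
Area = |-89|/2 = 44.5000

44.5000 sq units


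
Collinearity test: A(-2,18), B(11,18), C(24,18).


-2*(18-18) + 11*(18-18) + 24*(18-18)
= 0 + 0 + 0 = 0

Yes, collinear (determinant = 0)


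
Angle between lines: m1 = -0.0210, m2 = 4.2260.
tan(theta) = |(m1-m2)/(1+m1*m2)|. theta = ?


m1-m2 = -4.247
1+m1*m2 = 0.911254
tan(theta) = |-4.247/0.911254| = 4.660611
theta = arctan(|-4.247/0.911254|) = 77.8900 degrees (acute angle)

77.8900 degrees


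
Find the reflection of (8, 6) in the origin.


Reflection rule for origin: (-x, -y)
(8, 6) -> (-8, -6)

(-8, -6)


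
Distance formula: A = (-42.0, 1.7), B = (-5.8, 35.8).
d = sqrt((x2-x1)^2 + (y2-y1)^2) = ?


dx = -5.8 + 42.0 = 36.2
dy = 35.8 - 1.7 = 34.1
d = sqrt(1310.44 + 1162.81) = sqrt(2473.25) = 49.7318

49.7318


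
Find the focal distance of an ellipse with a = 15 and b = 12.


c^2 = 15^2 - 12^2 = 225 - 144 = 81
c = sqrt(81) = 9.0000

c = 9.0000


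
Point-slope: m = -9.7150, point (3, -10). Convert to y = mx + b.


y + 10 = -9.7150(x - 3)
y = -9.7150x - 10 + 9.7150*3
y = -9.7150x + 19.1450

y = -9.7150x + 19.1450


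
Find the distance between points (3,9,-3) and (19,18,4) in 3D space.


dx=16, dy=9, dz=7
d = sqrt(256+81+49) = sqrt(386) = 19.6469

19.6469


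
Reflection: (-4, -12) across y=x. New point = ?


Reflection rule for y=x: (y, x)
(-4, -12) -> (-12, -4)

(-12, -4)


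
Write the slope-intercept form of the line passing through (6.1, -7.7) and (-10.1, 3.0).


m = (10.7)/(-16.2) = -0.6605
b = y1 - m*x1 = -7.7 - (10.7*6.1)/(-16.2) = -7.7 + 4.0290 = -3.6710

y = -0.6605x - 3.6710


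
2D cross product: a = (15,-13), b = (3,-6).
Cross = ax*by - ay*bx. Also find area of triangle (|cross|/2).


cross = 15*(-6) + 13*3 = -90 + 39 = -51
Triangle area = |-51|/2 = 51/2 = 25.5000

cross = -51, triangle area = 25.5000


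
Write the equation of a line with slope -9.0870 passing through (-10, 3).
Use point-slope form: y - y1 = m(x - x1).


y - 3 = -9.0870(x + 10)
y = -9.0870x + 3 + 9.0870*(-10)
y = -9.0870x - 87.8700

y = -9.0870x - 87.8700


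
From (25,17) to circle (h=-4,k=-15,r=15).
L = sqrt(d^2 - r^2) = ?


d = sqrt((25+ 4)^2 + (17+ 15)^2) = sqrt(841+1024) = 43.1856
L = sqrt(1865.0000 - 225) = sqrt(1640.0000) = 40.4969

40.4969


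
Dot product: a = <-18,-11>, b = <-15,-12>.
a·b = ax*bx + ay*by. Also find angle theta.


a·b = -18*(-15) - 11*(-12) = 270 + 132 = 402
|a| = sqrt(324+121) = 21.0950
|b| = sqrt(225+144) = 19.2094
cos(theta) = 402/(sqrt(445)*sqrt(369)) = 402/sqrt(164205) = 0.992048
theta = arccos(402/sqrt(164205)) = 7.2302 degrees

a·b = 402, theta = 7.2302 deg


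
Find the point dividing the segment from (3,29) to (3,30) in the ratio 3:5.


Px = (3*3 + 5*3)/8 = 24/8 = 3.0000
Py = (3*30 + 5*29)/8 = 235/8 = 29.3750

P = (3.0000, 29.3750)


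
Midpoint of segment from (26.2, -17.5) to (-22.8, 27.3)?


Mx = (26.2 - 22.8)/2 = 3.4/2 = 1.7000
My = (-17.5 + 27.3)/2 = 9.8/2 = 4.9000

(1.7000, 4.9000)


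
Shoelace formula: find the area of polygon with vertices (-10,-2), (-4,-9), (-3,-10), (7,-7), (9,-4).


sum(xi*y_{i+1}) = -10*(-9) - 4*(-10) - 3*(-7) + 7*(-4) + 9*(-2) = 105
sum(yi*x_{i+1}) = -2*(-4) - 9*(-3) - 10*7 - 7*9 - 4*(-10) = -58
Area = |105 + 58|/2 = 163/2 = 81.5000

81.5000 sq units


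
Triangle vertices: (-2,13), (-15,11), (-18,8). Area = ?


-2*(11-8) = -6
-15*(8-13) = 75
-18*(13-11) = -36
sum = 33
Area = |33|/2 = 16.5000

16.5000 sq units


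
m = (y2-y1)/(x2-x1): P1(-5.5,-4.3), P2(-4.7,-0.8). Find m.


dy = -0.8 + 4.3 = 3.5
dx = -4.7 + 5.5 = 0.8
m = 3.5/0.8 = 4.3750

m = 4.3750


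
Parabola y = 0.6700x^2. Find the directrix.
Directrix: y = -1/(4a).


a = 0.6700
1/(4a) = 0.3731
directrix: y = -0.3731 = -0.3731

y = -0.3731


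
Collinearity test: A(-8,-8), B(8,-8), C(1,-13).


-8*(-8+ 13) + 8*(-13+ 8) + 1*(-8+ 8)
= -40 - 40 + 0 = -80

No, not collinear (determinant = -80)


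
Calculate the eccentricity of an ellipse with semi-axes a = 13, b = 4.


c = sqrt(169-16) = sqrt(153) = 12.3693
e = c/a = sqrt(153)/13 = 0.9515

e = 0.9515


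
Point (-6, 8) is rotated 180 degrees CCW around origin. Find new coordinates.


cos(180) = -1, sin(180) = 0
x' = -6*(-1) - 8*0 = 6
y' = -6*0 + 8*(-1) = -8

(6, -8)


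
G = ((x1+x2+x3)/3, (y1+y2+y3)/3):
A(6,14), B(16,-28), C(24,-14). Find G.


Gx = (6+16+24)/3 = 46/3 = 15.3333
Gy = (14- 28- 14)/3 = -28/3 = -9.3333

G = (15.3333, -9.3333)


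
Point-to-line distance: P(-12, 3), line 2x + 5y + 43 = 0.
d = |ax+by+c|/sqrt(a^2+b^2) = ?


|2*(-12) + 5*3 + 43| = |34| = 34
sqrt(4 + 25) = sqrt(29) = 5.3852
d = 34/sqrt(29) = 6.3136

6.3136


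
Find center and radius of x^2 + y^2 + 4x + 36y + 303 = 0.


h = -D/2 = -4/2 = -2
k = -E/2 = -36/2 = -18
r^2 = h^2 + k^2 - F = 4 + 324 - 303 = 25
r = 5

Center (-2, -18), radius = 5


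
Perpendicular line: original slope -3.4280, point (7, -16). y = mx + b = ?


Perpendicular slope = -1/m1 = -1/(-3.4280) = 0.2917
b2 = y0 - m2*x0 = -16 + 7/(-3.4280) = -16 - 2.0420 = -18.0420

y = 0.2917x - 18.0420


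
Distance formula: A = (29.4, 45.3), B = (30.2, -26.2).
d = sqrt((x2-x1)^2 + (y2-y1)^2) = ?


dx = 30.2 - 29.4 = 0.8
dy = -26.2 - 45.3 = -71.5
d = sqrt(0.64 + 5112.25) = sqrt(5112.89) = 71.5045

71.5045


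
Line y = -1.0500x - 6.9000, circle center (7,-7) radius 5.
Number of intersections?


Substitute y = -1.0500x - 6.9000: (x-7)^2 + (-1.0500x- 6.9000+ 7)^2 = 25
Expand to Ax^2 + Bx + C = 0, where b-k = 0.1
A = 1+m^2 = 2.1025
B = 2(m(b-k) - h) = 2(-1.0500*0.1 - 7) = -14.21
C = h^2 + (b-k)^2 - r^2 = 49 + 0.01 - 25 = 24.01
disc = B^2-4AC = 201.9241 - 201.9241 = 0
disc = 0

1 intersection point (tangent)


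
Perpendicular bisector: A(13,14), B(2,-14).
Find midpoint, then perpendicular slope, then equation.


Midpoint = (7.5, 0)
Slope of AB = dy/dx = -28/(-11) = 2.5455
Perp slope = -dx/dy = -11/28 = -0.3929
b = My - (perp slope)*Mx = 0 + (-11*7.5)/(-28) = 0 + 2.9464 = 2.9464

y = -0.3929x + 2.9464


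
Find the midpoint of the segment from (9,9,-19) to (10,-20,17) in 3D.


Mx = (9+10)/2 = 9.5000
My = (9- 20)/2 = -5.5000
Mz = (-19+17)/2 = -1.0000

M = (9.5000, -5.5000, -1.0000)


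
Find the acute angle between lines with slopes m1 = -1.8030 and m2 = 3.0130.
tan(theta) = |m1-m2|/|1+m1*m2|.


m1-m2 = -4.816
1+m1*m2 = -4.432439
tan(theta) = |-4.816/(-4.432439)| = 1.086535
theta = arctan(|-4.816/(-4.432439)|) = 47.3749 degrees (acute angle)

47.3749 degrees


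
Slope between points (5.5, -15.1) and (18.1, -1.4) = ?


dy = -1.4 + 15.1 = 13.7
dx = 18.1 - 5.5 = 12.6
m = 13.7/12.6 = 1.0873

m = 1.0873


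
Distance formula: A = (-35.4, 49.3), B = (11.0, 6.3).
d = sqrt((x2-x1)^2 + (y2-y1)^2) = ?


dx = 11.0 + 35.4 = 46.4
dy = 6.3 - 49.3 = -43.0
d = sqrt(2152.96 + 1849.0) = sqrt(4001.96) = 63.2610

63.2610


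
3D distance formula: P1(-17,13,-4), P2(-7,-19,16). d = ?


dx=10, dy=-32, dz=20
d = sqrt(100+1024+400) = sqrt(1524) = 39.0384

39.0384


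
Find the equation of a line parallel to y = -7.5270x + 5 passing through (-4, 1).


Parallel lines have equal slopes.
m2 = -7.5270
b2 = 1 + 7.5270*(-4) = -29.1080

y = -7.5270x - 29.1080


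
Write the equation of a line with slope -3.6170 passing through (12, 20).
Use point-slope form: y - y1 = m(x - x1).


y - 20 = -3.6170(x - 12)
y = -3.6170x + 20 + 3.6170*12
y = -3.6170x + 63.4040

y = -3.6170x + 63.4040


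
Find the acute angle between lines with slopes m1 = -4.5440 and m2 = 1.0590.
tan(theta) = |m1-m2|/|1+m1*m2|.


m1-m2 = -5.603
1+m1*m2 = -3.812096
tan(theta) = |-5.603/(-3.812096)| = 1.469795
theta = arctan(|-5.603/(-3.812096)|) = 55.7699 degrees (acute angle)

55.7699 degrees


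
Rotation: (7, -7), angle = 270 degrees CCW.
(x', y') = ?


cos(270) = 0, sin(270) = -1
x' = 7*0 + 7*(-1) = -7
y' = 7*(-1) - 7*0 = -7

(-7, -7)


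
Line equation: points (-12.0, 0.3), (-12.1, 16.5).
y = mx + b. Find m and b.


m = (16.2)/(-0.1) = -162.0000
b = y1 - m*x1 = 0.3 - (16.2*(-12.0))/(-0.1) = 0.3 - 1944.0000 = -1943.7000

y = -162.0000x - 1943.7000


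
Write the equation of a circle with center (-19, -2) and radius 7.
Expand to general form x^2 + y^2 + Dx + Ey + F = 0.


(x+ 19)^2 + (y+ 2)^2 = 7^2
D = -2h = 38, E = -2k = 4
F = h^2+k^2-r^2 = 361+4-49 = 316

x^2 + y^2 + 38x + 4y + 316 = 0


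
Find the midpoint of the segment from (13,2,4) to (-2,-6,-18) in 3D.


Mx = (13- 2)/2 = 5.5000
My = (2- 6)/2 = -2.0000
Mz = (4- 18)/2 = -7.0000

M = (5.5000, -2.0000, -7.0000)


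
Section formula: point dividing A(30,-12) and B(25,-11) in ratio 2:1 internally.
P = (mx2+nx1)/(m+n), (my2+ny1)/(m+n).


Px = (2*25 + 1*30)/3 = 80/3 = 26.6667
Py = (2*(-11) + 1*(-12))/3 = -34/3 = -11.3333

P = (26.6667, -11.3333)


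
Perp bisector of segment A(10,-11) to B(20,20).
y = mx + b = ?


Midpoint = (15, 4.5)
Slope of AB = dy/dx = 31/10 = 3.1000
Perp slope = -dx/dy = -10/31 = -0.3226
b = My - (perp slope)*Mx = 4.5 + (10*15)/31 = 4.5 + 4.8387 = 9.3387

y = -0.3226x + 9.3387


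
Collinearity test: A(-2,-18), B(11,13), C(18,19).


-2*(13-19) + 11*(19+ 18) + 18*(-18-13)
= 12 + 407 - 558 = -139

No, not collinear (determinant = -139)


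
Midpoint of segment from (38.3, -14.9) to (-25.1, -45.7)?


Mx = (38.3 - 25.1)/2 = 13.2/2 = 6.6000
My = (-14.9 - 45.7)/2 = -60.6/2 = -30.3000

(6.6000, -30.3000)


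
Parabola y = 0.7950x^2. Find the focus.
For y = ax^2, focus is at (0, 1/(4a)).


a = 0.7950
4a = 3.1800
focus = (0, 1/3.1800) = (0, 0.3145)

Focus = (0, 0.3145)


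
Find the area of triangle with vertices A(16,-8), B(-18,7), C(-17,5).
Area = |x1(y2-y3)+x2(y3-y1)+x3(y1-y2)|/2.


16*(7-5) = 32
-18*(5+ 8) = -234
-17*(-8-7) = 255
sum = 53
Area = |53|/2 = 26.5000

26.5000 sq units


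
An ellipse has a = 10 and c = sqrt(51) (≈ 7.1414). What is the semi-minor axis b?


b^2 = 10^2 - (sqrt(51))^2 = 100 - 51 = 49
b = sqrt(49) = 7

b = 7


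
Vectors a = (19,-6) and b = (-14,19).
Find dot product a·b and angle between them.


a·b = 19*(-14) - 6*19 = -266 - 114 = -380
|a| = sqrt(361+36) = 19.9249
|b| = sqrt(196+361) = 23.6008
cos(theta) = -380/(sqrt(397)*sqrt(557)) = -380/sqrt(221129) = -0.808092
theta = arccos(-380/sqrt(221129)) = 143.9099 degrees

a·b = -380, theta = 143.9099 deg


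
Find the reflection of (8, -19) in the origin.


Reflection rule for origin: (-x, -y)
(8, -19) -> (-8, 19)

(-8, 19)


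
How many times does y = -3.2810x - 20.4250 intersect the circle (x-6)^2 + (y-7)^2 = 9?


Substitute y = -3.2810x - 20.4250: (x-6)^2 + (-3.2810x- 20.4250-7)^2 = 9
Expand to Ax^2 + Bx + C = 0, where b-k = -27.425
A = 1+m^2 = 11.764961
B = 2(m(b-k) - h) = 2(-3.2810*(-27.425) - 6) = 167.96285
C = h^2 + (b-k)^2 - r^2 = 36 + 752.130625 - 9 = 779.130625
disc = B^2-4AC = 28211.5190 - 36665.7657 = -8454.2467
disc < 0

0 intersection points


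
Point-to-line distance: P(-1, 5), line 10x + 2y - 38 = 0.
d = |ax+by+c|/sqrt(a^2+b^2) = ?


|10*(-1) + 2*5 - 38| = |-38| = 38
sqrt(100 + 4) = sqrt(104) = 10.1980
d = 38/sqrt(104) = 3.7262

3.7262


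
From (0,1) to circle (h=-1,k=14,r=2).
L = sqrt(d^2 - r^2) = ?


d = sqrt((0+ 1)^2 + (1-14)^2) = sqrt(1+169) = 13.0384
L = sqrt(170.0000 - 4) = sqrt(166.0000) = 12.8841

12.8841


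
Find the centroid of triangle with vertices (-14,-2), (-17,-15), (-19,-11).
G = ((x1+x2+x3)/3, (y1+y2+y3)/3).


Gx = (-14- 17- 19)/3 = -50/3 = -16.6667
Gy = (-2- 15- 11)/3 = -28/3 = -9.3333

G = (-16.6667, -9.3333)


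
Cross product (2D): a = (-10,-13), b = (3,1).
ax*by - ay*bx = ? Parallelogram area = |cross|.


cross = -10*1 + 13*3 = -10 + 39 = 29
Parallelogram area = |29| = 29

cross = 29, parallelogram area = 29


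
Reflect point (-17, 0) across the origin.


Reflection rule for origin: (-x, -y)
(-17, 0) -> (17, 0)

(17, 0)


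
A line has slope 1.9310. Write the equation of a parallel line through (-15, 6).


Parallel lines have equal slopes.
m2 = 1.9310
b2 = 6 - 1.9310*(-15) = 34.9650

y = 1.9310x + 34.9650


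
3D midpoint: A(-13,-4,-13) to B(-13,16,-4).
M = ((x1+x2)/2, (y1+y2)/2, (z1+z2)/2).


Mx = (-13- 13)/2 = -13.0000
My = (-4+16)/2 = 6.0000
Mz = (-13- 4)/2 = -8.5000

M = (-13.0000, 6.0000, -8.5000)


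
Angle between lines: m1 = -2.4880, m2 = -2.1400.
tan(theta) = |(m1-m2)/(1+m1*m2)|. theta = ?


m1-m2 = -0.348
1+m1*m2 = 6.32432
tan(theta) = |-0.348/6.32432| = 0.055026
theta = arctan(|-0.348/6.32432|) = 3.1496 degrees (acute angle)

3.1496 degrees


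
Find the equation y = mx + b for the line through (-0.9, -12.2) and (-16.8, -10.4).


m = (1.8)/(-15.9) = -0.1132
b = y1 - m*x1 = -12.2 - (1.8*(-0.9))/(-15.9) = -12.2 - 0.1019 = -12.3019

y = -0.1132x - 12.3019


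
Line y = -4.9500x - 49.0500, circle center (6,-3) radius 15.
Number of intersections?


Substitute y = -4.9500x - 49.0500: (x-6)^2 + (-4.9500x- 49.0500+ 3)^2 = 225
Expand to Ax^2 + Bx + C = 0, where b-k = -46.05
A = 1+m^2 = 25.5025
B = 2(m(b-k) - h) = 2(-4.9500*(-46.05) - 6) = 443.895
C = h^2 + (b-k)^2 - r^2 = 36 + 2120.6025 - 225 = 1931.6025
disc = B^2-4AC = 197042.7710 - 197042.7710 = 0
disc = 0

1 intersection point (tangent)


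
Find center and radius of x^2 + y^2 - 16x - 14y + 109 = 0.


h = -D/2 = 16/2 = 8
k = -E/2 = 14/2 = 7
r^2 = h^2 + k^2 - F = 64 + 49 - 109 = 4
r = 2

Center (8, 7), radius = 2


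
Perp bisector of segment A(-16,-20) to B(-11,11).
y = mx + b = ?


Midpoint = (-13.5, -4.5)
Slope of AB = dy/dx = 31/5 = 6.2000
Perp slope = -dx/dy = -5/31 = -0.1613
b = My - (perp slope)*Mx = -4.5 + (5*(-13.5))/31 = -4.5 - 2.1774 = -6.6774

y = -0.1613x - 6.6774


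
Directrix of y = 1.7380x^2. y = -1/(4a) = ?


a = 1.7380
1/(4a) = 0.1438
directrix: y = -0.1438 = -0.1438

y = -0.1438


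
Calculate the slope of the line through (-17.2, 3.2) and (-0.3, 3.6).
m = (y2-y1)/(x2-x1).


dy = 3.6 - 3.2 = 0.4
dx = -0.3 + 17.2 = 16.9
m = 0.4/16.9 = 0.0237

m = 0.0237


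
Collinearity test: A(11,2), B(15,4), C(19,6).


11*(4-6) + 15*(6-2) + 19*(2-4)
= -22 + 60 - 38 = 0

Yes, collinear (determinant = 0)


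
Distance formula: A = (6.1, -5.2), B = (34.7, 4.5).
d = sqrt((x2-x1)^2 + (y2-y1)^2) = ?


dx = 34.7 - 6.1 = 28.6
dy = 4.5 + 5.2 = 9.7
d = sqrt(817.96 + 94.09) = sqrt(912.05) = 30.2002

30.2002


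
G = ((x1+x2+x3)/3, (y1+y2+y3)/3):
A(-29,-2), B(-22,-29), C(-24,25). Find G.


Gx = (-29- 22- 24)/3 = -75/3 = -25.0000
Gy = (-2- 29+25)/3 = -6/3 = -2.0000

G = (-25.0000, -2.0000)


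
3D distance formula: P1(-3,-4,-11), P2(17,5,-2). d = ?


dx=20, dy=9, dz=9
d = sqrt(400+81+81) = sqrt(562) = 23.7065

23.7065


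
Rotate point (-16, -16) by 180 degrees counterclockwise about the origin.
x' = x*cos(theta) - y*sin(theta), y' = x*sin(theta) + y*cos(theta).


cos(180) = -1, sin(180) = 0
x' = -16*(-1) + 16*0 = 16
y' = -16*0 - 16*(-1) = 16

(16, 16)


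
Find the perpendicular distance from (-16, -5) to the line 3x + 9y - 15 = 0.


|3*(-16) + 9*(-5) - 15| = |-108| = 108
sqrt(9 + 81) = sqrt(90) = 9.4868
d = 108/sqrt(90) = 11.3842

11.3842


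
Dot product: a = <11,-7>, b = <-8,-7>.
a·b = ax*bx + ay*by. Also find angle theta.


a·b = 11*(-8) - 7*(-7) = -88 + 49 = -39
|a| = sqrt(121+49) = 13.0384
|b| = sqrt(64+49) = 10.6301
cos(theta) = -39/(sqrt(170)*sqrt(113)) = -39/sqrt(19210) = -0.281385
theta = arccos(-39/sqrt(19210)) = 106.3429 degrees

a·b = -39, theta = 106.3429 deg


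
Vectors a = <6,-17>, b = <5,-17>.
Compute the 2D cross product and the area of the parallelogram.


cross = 6*(-17) + 17*5 = -102 + 85 = -17
Parallelogram area = |-17| = 17

cross = -17, parallelogram area = 17


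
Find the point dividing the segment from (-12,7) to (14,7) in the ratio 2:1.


Px = (2*14 + 1*(-12))/3 = 16/3 = 5.3333
Py = (2*7 + 1*7)/3 = 21/3 = 7.0000

P = (5.3333, 7.0000)


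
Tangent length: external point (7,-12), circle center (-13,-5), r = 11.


d = sqrt((7+ 13)^2 + (-12+ 5)^2) = sqrt(400+49) = 21.1896
L = sqrt(449.0000 - 121) = sqrt(328.0000) = 18.1108

18.1108


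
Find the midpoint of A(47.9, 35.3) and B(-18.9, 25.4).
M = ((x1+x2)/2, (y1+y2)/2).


Mx = (47.9 - 18.9)/2 = 29.0/2 = 14.5000
My = (35.3 + 25.4)/2 = 60.7/2 = 30.3500

(14.5000, 30.3500)


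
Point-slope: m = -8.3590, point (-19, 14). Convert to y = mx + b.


y - 14 = -8.3590(x + 19)
y = -8.3590x + 14 + 8.3590*(-19)
y = -8.3590x - 144.8210

y = -8.3590x - 144.8210


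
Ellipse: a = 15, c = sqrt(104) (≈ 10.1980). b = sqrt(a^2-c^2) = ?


b^2 = 15^2 - (sqrt(104))^2 = 225 - 104 = 121
b = sqrt(121) = 11

b = 11


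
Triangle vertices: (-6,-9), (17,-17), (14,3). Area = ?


-6*(-17-3) = 120
17*(3+ 9) = 204
14*(-9+ 17) = 112
sum = 436
Area = |436|/2 = 218.0000

218.0000 sq units


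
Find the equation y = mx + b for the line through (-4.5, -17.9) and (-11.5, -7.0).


m = (10.9)/(-7.0) = -1.5571
b = y1 - m*x1 = -17.9 - (10.9*(-4.5))/(-7.0) = -17.9 - 7.0071 = -24.9071

y = -1.5571x - 24.9071


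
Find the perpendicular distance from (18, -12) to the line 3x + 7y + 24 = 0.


|3*18 + 7*(-12) + 24| = |-6| = 6
sqrt(9 + 49) = sqrt(58) = 7.6158
d = 6/sqrt(58) = 0.7878

0.7878


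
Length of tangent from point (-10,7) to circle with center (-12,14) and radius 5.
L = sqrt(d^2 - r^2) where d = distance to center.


d = sqrt((-10+ 12)^2 + (7-14)^2) = sqrt(4+49) = 7.2801
L = sqrt(53.0000 - 25) = sqrt(28.0000) = 5.2915

5.2915


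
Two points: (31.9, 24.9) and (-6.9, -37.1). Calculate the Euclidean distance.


dx = -6.9 - 31.9 = -38.8
dy = -37.1 - 24.9 = -62.0
d = sqrt(1505.44 + 3844.0) = sqrt(5349.44) = 73.1399

73.1399


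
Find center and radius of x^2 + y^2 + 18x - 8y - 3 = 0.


h = -D/2 = -18/2 = -9
k = -E/2 = 8/2 = 4
r^2 = h^2 + k^2 - F = 81 + 16 + 3 = 100
r = 10

Center (-9, 4), radius = 10


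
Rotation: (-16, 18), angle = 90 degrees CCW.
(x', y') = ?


cos(90) = 0, sin(90) = 1
x' = -16*0 - 18*1 = -18
y' = -16*1 + 18*0 = -16

(-18, -16)


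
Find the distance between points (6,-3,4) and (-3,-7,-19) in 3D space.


dx=-9, dy=-4, dz=-23
d = sqrt(81+16+529) = sqrt(626) = 25.0200

25.0200


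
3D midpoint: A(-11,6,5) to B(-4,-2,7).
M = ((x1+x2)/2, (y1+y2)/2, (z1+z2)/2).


Mx = (-11- 4)/2 = -7.5000
My = (6- 2)/2 = 2.0000
Mz = (5+7)/2 = 6.0000

M = (-7.5000, 2.0000, 6.0000)


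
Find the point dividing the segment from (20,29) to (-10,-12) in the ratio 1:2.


Px = (1*(-10) + 2*20)/3 = 30/3 = 10.0000
Py = (1*(-12) + 2*29)/3 = 46/3 = 15.3333

P = (10.0000, 15.3333)


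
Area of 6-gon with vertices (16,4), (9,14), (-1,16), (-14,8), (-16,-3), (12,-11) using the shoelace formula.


sum(xi*y_{i+1}) = 16*14 + 9*16 - 1*8 - 14*(-3) - 16*(-11) + 12*4 = 626
sum(yi*x_{i+1}) = 4*9 + 14*(-1) + 16*(-14) + 8*(-16) - 3*12 - 11*16 = -542
Area = |626 + 542|/2 = 1168/2 = 584.0000

584.0000 sq units


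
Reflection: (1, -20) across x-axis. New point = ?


Reflection rule for x-axis: (x, -y)
(1, -20) -> (1, 20)

(1, 20)


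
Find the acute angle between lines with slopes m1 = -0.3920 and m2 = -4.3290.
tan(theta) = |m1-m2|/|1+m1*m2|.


m1-m2 = 3.937
1+m1*m2 = 2.696968
tan(theta) = |3.937/2.696968| = 1.459787
theta = arctan(|3.937/2.696968|) = 55.5876 degrees (acute angle)

55.5876 degrees


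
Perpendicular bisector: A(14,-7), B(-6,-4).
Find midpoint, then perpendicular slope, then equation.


Midpoint = (4, -5.5)
Slope of AB = dy/dx = 3/(-20) = -0.1500
Perp slope = -dx/dy = 20/3 = 6.6667
b = My - (perp slope)*Mx = -5.5 + (-20*4)/3 = -5.5 - 26.6667 = -32.1667

y = 6.6667x - 32.1667


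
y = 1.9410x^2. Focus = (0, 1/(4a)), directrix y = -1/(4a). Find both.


a = 1.9410
1/(4a) = 0.1288
Focus = (0, 0.1288)
Directrix: y = -0.1288

Focus = (0, 0.1288), Directrix: y = -0.1288


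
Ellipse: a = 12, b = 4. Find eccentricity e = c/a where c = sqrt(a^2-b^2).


c = sqrt(144-16) = sqrt(128) = 11.3137
e = c/a = sqrt(128)/12 = 0.9428

e = 0.9428


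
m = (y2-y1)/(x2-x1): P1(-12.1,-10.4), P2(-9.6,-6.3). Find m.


dy = -6.3 + 10.4 = 4.1
dx = -9.6 + 12.1 = 2.5
m = 4.1/2.5 = 1.6400

m = 1.6400


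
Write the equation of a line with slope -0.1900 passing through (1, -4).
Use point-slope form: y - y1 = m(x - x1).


y + 4 = -0.1900(x - 1)
y = -0.1900x - 4 + 0.1900*1
y = -0.1900x - 3.8100

y = -0.1900x - 3.8100


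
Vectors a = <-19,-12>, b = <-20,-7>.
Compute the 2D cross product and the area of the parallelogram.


cross = -19*(-7) + 12*(-20) = 133 - 240 = -107
Parallelogram area = |-107| = 107

cross = -107, parallelogram area = 107


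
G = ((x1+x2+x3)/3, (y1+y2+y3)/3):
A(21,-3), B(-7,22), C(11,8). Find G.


Gx = (21- 7+11)/3 = 25/3 = 8.3333
Gy = (-3+22+8)/3 = 27/3 = 9.0000

G = (8.3333, 9.0000)


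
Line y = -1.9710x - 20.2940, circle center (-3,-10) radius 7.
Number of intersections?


Substitute y = -1.9710x - 20.2940: (x+ 3)^2 + (-1.9710x- 20.2940+ 10)^2 = 49
Expand to Ax^2 + Bx + C = 0, where b-k = -10.294
A = 1+m^2 = 4.884841
B = 2(m(b-k) - h) = 2(-1.9710*(-10.294) + 3) = 46.578948
C = h^2 + (b-k)^2 - r^2 = 9 + 105.966436 - 49 = 65.966436
disc = B^2-4AC = 2169.5984 - 1288.9422 = 880.6562
disc > 0

2 intersection points


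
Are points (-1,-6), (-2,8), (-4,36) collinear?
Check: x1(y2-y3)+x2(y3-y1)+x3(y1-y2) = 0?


-1*(8-36) - 2*(36+ 6) - 4*(-6-8)
= 28 - 84 + 56 = 0

Yes, collinear (determinant = 0)


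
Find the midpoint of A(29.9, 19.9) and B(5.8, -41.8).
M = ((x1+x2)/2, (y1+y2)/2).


Mx = (29.9 + 5.8)/2 = 35.7/2 = 17.8500
My = (19.9 - 41.8)/2 = -21.9/2 = -10.9500

(17.8500, -10.9500)


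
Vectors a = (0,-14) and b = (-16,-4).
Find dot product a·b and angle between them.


a·b = 0*(-16) - 14*(-4) = 0 + 56 = 56
|a| = sqrt(0+196) = 14.0000
|b| = sqrt(256+16) = 16.4924
cos(theta) = 56/(sqrt(196)*sqrt(272)) = 56/sqrt(53312) = 0.242536
theta = arccos(56/sqrt(53312)) = 75.9638 degrees

a·b = 56, theta = 75.9638 deg


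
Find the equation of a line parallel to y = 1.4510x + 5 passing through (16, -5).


Parallel lines have equal slopes.
m2 = 1.4510
b2 = -5 - 1.4510*16 = -28.2160

y = 1.4510x - 28.2160


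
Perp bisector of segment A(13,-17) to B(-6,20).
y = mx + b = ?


Midpoint = (3.5, 1.5)
Slope of AB = dy/dx = 37/(-19) = -1.9474
Perp slope = -dx/dy = 19/37 = 0.5135
b = My - (perp slope)*Mx = 1.5 + (-19*3.5)/37 = 1.5 - 1.7973 = -0.2973

y = 0.5135x - 0.2973


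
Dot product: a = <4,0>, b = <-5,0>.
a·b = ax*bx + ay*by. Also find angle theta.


a·b = 4*(-5) + 0*0 = -20 + 0 = -20
|a| = sqrt(16+0) = 4.0000
|b| = sqrt(25+0) = 5.0000
cos(theta) = -20/(sqrt(16)*sqrt(25)) = -20/sqrt(400) = -1
theta = arccos(-20/sqrt(400)) = 180.0000 degrees

a·b = -20, theta = 180.0000 deg


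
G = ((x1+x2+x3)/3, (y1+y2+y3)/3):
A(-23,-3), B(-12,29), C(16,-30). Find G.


Gx = (-23- 12+16)/3 = -19/3 = -6.3333
Gy = (-3+29- 30)/3 = -4/3 = -1.3333

G = (-6.3333, -1.3333)


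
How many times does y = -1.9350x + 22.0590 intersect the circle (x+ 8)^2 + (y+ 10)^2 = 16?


Substitute y = -1.9350x + 22.0590: (x+ 8)^2 + (-1.9350x+22.0590+ 10)^2 = 16
Expand to Ax^2 + Bx + C = 0, where b-k = 32.059
A = 1+m^2 = 4.744225
B = 2(m(b-k) - h) = 2(-1.9350*32.059 + 8) = -108.06833
C = h^2 + (b-k)^2 - r^2 = 64 + 1027.779481 - 16 = 1075.779481
disc = B^2-4AC = 11678.7639 - 20414.9596 = -8736.1957
disc < 0

0 intersection points


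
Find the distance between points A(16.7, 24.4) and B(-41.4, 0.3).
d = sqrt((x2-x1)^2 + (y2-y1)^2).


dx = -41.4 - 16.7 = -58.1
dy = 0.3 - 24.4 = -24.1
d = sqrt(3375.61 + 580.81) = sqrt(3956.42) = 62.9001

62.9001


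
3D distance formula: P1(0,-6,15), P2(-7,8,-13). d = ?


dx=-7, dy=14, dz=-28
d = sqrt(49+196+784) = sqrt(1029) = 32.0780

32.0780


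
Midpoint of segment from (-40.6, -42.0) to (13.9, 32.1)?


Mx = (-40.6 + 13.9)/2 = -26.7/2 = -13.3500
My = (-42.0 + 32.1)/2 = -9.9/2 = -4.9500

(-13.3500, -4.9500)


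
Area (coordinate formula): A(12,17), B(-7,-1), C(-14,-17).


12*(-1+ 17) = 192
-7*(-17-17) = 238
-14*(17+ 1) = -252
sum = 178
Area = |178|/2 = 89.0000

89.0000 sq units


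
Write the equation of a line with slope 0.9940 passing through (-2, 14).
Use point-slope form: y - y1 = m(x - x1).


y - 14 = 0.9940(x + 2)
y = 0.9940x + 14 - 0.9940*(-2)
y = 0.9940x + 15.9880

y = 0.9940x + 15.9880


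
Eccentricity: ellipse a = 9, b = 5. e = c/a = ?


c = sqrt(81-25) = sqrt(56) = 7.4833
e = c/a = sqrt(56)/9 = 0.8315

e = 0.8315


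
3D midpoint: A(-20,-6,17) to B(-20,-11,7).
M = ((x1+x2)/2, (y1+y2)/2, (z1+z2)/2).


Mx = (-20- 20)/2 = -20.0000
My = (-6- 11)/2 = -8.5000
Mz = (17+7)/2 = 12.0000

M = (-20.0000, -8.5000, 12.0000)


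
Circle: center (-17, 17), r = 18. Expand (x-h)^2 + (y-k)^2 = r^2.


(x+ 17)^2 + (y-17)^2 = 18^2
D = -2h = 34, E = -2k = -34
F = h^2+k^2-r^2 = 289+289-324 = 254

x^2 + y^2 + 34x - 34y + 254 = 0


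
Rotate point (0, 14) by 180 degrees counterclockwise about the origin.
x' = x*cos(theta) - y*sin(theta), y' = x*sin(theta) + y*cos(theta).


cos(180) = -1, sin(180) = 0
x' = 0*(-1) - 14*0 = 0
y' = 0*0 + 14*(-1) = -14

(0, -14)


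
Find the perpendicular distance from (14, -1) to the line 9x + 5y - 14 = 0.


|9*14 + 5*(-1) - 14| = |107| = 107
sqrt(81 + 25) = sqrt(106) = 10.2956
d = 107/sqrt(106) = 10.3928

10.3928


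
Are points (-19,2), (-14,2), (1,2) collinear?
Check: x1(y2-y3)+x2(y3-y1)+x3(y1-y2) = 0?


-19*(2-2) - 14*(2-2) + 1*(2-2)
= 0 + 0 + 0 = 0

Yes, collinear (determinant = 0)


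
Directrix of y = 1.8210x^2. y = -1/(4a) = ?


a = 1.8210
1/(4a) = 0.1373
directrix: y = -0.1373 = -0.1373

y = -0.1373


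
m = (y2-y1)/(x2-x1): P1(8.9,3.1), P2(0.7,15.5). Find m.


dy = 15.5 - 3.1 = 12.4
dx = 0.7 - 8.9 = -8.2
m = 12.4/(-8.2) = -1.5122

m = -1.5122


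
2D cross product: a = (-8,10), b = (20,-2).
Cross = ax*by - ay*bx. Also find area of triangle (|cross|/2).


cross = -8*(-2) - 10*20 = 16 - 200 = -184
Triangle area = |-184|/2 = 184/2 = 92.0000

cross = -184, triangle area = 92.0000


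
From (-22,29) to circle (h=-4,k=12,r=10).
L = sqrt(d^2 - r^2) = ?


d = sqrt((-22+ 4)^2 + (29-12)^2) = sqrt(324+289) = 24.7588
L = sqrt(613.0000 - 100) = sqrt(513.0000) = 22.6495

22.6495


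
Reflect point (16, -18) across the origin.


Reflection rule for origin: (-x, -y)
(16, -18) -> (-16, 18)

(-16, 18)


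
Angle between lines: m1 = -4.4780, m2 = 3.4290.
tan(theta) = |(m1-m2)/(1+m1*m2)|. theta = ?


m1-m2 = -7.907
1+m1*m2 = -14.355062
tan(theta) = |-7.907/(-14.355062)| = 0.550816
theta = arctan(|-7.907/(-14.355062)|) = 28.8467 degrees (acute angle)

28.8467 degrees


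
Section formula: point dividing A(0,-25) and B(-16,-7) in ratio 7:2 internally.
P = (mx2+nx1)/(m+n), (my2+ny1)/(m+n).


Px = (7*(-16) + 2*0)/9 = -112/9 = -12.4444
Py = (7*(-7) + 2*(-25))/9 = -99/9 = -11.0000

P = (-12.4444, -11.0000)


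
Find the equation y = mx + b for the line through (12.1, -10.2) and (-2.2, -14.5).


m = (-4.3)/(-14.3) = 0.3007
b = y1 - m*x1 = -10.2 - (-4.3*12.1)/(-14.3) = -10.2 - 3.6385 = -13.8385

y = 0.3007x - 13.8385


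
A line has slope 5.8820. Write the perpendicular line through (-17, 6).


Perpendicular slope = -1/m1 = -1/5.8820 = -0.1700
b2 = y0 - m2*x0 = 6 - 17/5.8820 = 6 - 2.8902 = 3.1098

y = -0.1700x + 3.1098


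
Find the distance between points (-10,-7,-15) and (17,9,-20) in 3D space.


dx=27, dy=16, dz=-5
d = sqrt(729+256+25) = sqrt(1010) = 31.7805

31.7805


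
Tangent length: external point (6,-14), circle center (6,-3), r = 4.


d = sqrt((6-6)^2 + (-14+ 3)^2) = sqrt(0+121) = 11.0000
L = sqrt(121.0000 - 16) = sqrt(105.0000) = 10.2470

10.2470


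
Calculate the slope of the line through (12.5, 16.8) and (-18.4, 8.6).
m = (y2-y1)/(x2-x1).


dy = 8.6 - 16.8 = -8.2
dx = -18.4 - 12.5 = -30.9
m = -8.2/(-30.9) = 0.2654

m = 0.2654


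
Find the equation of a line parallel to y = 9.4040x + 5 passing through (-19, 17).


Parallel lines have equal slopes.
m2 = 9.4040
b2 = 17 - 9.4040*(-19) = 195.6760

y = 9.4040x + 195.6760


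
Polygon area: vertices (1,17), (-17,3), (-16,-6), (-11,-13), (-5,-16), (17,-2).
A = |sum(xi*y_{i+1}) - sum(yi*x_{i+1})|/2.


sum(xi*y_{i+1}) = 1*3 - 17*(-6) - 16*(-13) - 11*(-16) - 5*(-2) + 17*17 = 788
sum(yi*x_{i+1}) = 17*(-17) + 3*(-16) - 6*(-11) - 13*(-5) - 16*17 - 2*1 = -480
Area = |788 + 480|/2 = 1268/2 = 634.0000

634.0000 sq units


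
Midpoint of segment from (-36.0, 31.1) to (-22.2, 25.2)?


Mx = (-36.0 - 22.2)/2 = -58.2/2 = -29.1000
My = (31.1 + 25.2)/2 = 56.3/2 = 28.1500

(-29.1000, 28.1500)


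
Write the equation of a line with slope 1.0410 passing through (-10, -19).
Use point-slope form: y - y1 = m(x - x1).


y + 19 = 1.0410(x + 10)
y = 1.0410x - 19 - 1.0410*(-10)
y = 1.0410x - 8.5900

y = 1.0410x - 8.5900


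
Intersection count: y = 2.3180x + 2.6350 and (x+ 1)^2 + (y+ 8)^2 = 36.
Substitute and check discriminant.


Substitute y = 2.3180x + 2.6350: (x+ 1)^2 + (2.3180x+2.6350+ 8)^2 = 36
Expand to Ax^2 + Bx + C = 0, where b-k = 10.635
A = 1+m^2 = 6.373124
B = 2(m(b-k) - h) = 2(2.3180*10.635 + 1) = 51.30386
C = h^2 + (b-k)^2 - r^2 = 1 + 113.103225 - 36 = 78.103225
disc = B^2-4AC = 2632.0861 - 1991.0462 = 641.0399
disc > 0

2 intersection points


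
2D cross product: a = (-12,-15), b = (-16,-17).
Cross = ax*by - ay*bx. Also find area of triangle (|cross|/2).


cross = -12*(-17) + 15*(-16) = 204 - 240 = -36
Triangle area = |-36|/2 = 36/2 = 18.0000

cross = -36, triangle area = 18.0000


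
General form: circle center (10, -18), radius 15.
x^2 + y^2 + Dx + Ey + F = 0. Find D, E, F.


(x-10)^2 + (y+ 18)^2 = 15^2
D = -2h = -20, E = -2k = 36
F = h^2+k^2-r^2 = 100+324-225 = 199

D = -20, E = 36, F = 199


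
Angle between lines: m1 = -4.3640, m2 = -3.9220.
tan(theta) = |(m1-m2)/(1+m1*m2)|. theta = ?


m1-m2 = -0.442
1+m1*m2 = 18.115608
tan(theta) = |-0.442/18.115608| = 0.024399
theta = arctan(|-0.442/18.115608|) = 1.3977 degrees (acute angle)

1.3977 degrees


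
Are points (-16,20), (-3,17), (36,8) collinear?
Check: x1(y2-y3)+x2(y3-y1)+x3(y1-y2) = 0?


-16*(17-8) - 3*(8-20) + 36*(20-17)
= -144 + 36 + 108 = 0

Yes, collinear (determinant = 0)


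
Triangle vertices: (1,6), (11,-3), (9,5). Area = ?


1*(-3-5) = -8
11*(5-6) = -11
9*(6+ 3) = 81
sum = 62
Area = |62|/2 = 31.0000

31.0000 sq units


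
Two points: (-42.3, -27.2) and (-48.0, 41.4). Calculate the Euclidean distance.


dx = -48.0 + 42.3 = -5.7
dy = 41.4 + 27.2 = 68.6
d = sqrt(32.49 + 4705.96) = sqrt(4738.45) = 68.8364

68.8364


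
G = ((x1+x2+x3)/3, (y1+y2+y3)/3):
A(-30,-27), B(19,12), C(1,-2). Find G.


Gx = (-30+19+1)/3 = -10/3 = -3.3333
Gy = (-27+12- 2)/3 = -17/3 = -5.6667

G = (-3.3333, -5.6667)


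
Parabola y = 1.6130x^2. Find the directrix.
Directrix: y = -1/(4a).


a = 1.6130
1/(4a) = 0.1550
directrix: y = -0.1550 = -0.1550

y = -0.1550


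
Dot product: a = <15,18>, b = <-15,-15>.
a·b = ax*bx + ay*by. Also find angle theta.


a·b = 15*(-15) + 18*(-15) = -225 - 270 = -495
|a| = sqrt(225+324) = 23.4307
|b| = sqrt(225+225) = 21.2132
cos(theta) = -495/(sqrt(549)*sqrt(450)) = -495/sqrt(247050) = -0.995893
theta = arccos(-495/sqrt(247050)) = 174.8056 degrees

a·b = -495, theta = 174.8056 deg


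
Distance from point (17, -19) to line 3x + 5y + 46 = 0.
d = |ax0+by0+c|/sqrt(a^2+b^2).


|3*17 + 5*(-19) + 46| = |2| = 2
sqrt(9 + 25) = sqrt(34) = 5.8310
d = 2/sqrt(34) = 0.3430

0.3430


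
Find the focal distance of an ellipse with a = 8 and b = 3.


c^2 = 8^2 - 3^2 = 64 - 9 = 55
c = sqrt(55) = 7.4162

c = 7.4162


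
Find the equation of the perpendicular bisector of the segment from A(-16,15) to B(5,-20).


Midpoint = (-5.5, -2.5)
Slope of AB = dy/dx = -35/21 = -1.6667
Perp slope = -dx/dy = 21/35 = 0.6000
b = My - (perp slope)*Mx = -2.5 + (21*(-5.5))/(-35) = -2.5 + 3.3000 = 0.8000

y = 0.6000x + 0.8000


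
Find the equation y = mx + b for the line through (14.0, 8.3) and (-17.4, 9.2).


m = (0.9)/(-31.4) = -0.0287
b = y1 - m*x1 = 8.3 - (0.9*14.0)/(-31.4) = 8.3 + 0.4013 = 8.7013

y = -0.0287x + 8.7013


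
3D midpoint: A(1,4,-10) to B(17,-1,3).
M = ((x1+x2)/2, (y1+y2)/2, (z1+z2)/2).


Mx = (1+17)/2 = 9.0000
My = (4- 1)/2 = 1.5000
Mz = (-10+3)/2 = -3.5000

M = (9.0000, 1.5000, -3.5000)


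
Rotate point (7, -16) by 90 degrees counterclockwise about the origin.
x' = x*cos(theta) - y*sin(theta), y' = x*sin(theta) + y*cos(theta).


cos(90) = 0, sin(90) = 1
x' = 7*0 + 16*1 = 16
y' = 7*1 - 16*0 = 7

(16, 7)


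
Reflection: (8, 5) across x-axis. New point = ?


Reflection rule for x-axis: (x, -y)
(8, 5) -> (8, -5)

(8, -5)


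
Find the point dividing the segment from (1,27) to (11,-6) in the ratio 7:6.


Px = (7*11 + 6*1)/13 = 83/13 = 6.3846
Py = (7*(-6) + 6*27)/13 = 120/13 = 9.2308

P = (6.3846, 9.2308)


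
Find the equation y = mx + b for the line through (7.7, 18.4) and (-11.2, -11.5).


m = (-29.9)/(-18.9) = 1.5820
b = y1 - m*x1 = 18.4 - (-29.9*7.7)/(-18.9) = 18.4 - 12.1815 = 6.2185

y = 1.5820x + 6.2185


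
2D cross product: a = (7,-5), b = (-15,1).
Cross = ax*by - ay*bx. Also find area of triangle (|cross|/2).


cross = 7*1 + 5*(-15) = 7 - 75 = -68
Triangle area = |-68|/2 = 68/2 = 34.0000

cross = -68, triangle area = 34.0000


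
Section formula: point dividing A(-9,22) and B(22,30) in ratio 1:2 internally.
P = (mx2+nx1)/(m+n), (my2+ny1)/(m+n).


Px = (1*22 + 2*(-9))/3 = 4/3 = 1.3333
Py = (1*30 + 2*22)/3 = 74/3 = 24.6667

P = (1.3333, 24.6667)


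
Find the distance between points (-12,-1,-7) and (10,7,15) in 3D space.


dx=22, dy=8, dz=22
d = sqrt(484+64+484) = sqrt(1032) = 32.1248

32.1248


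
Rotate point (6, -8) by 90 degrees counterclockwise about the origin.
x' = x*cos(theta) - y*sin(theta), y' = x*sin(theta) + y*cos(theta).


cos(90) = 0, sin(90) = 1
x' = 6*0 + 8*1 = 8
y' = 6*1 - 8*0 = 6

(8, 6)


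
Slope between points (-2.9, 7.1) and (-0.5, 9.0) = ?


dy = 9.0 - 7.1 = 1.9
dx = -0.5 + 2.9 = 2.4
m = 1.9/2.4 = 0.7917

m = 0.7917


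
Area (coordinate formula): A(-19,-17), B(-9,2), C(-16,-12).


-19*(2+ 12) = -266
-9*(-12+ 17) = -45
-16*(-17-2) = 304
sum = -7
Area = |-7|/2 = 3.5000

3.5000 sq units


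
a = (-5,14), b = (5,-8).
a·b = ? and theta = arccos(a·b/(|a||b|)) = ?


a·b = -5*5 + 14*(-8) = -25 - 112 = -137
|a| = sqrt(25+196) = 14.8661
|b| = sqrt(25+64) = 9.4340
cos(theta) = -137/(sqrt(221)*sqrt(89)) = -137/sqrt(19669) = -0.976853
theta = arccos(-137/sqrt(19669)) = 167.6484 degrees

a·b = -137, theta = 167.6484 deg


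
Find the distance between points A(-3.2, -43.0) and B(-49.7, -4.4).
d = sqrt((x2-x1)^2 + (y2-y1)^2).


dx = -49.7 + 3.2 = -46.5
dy = -4.4 + 43.0 = 38.6
d = sqrt(2162.25 + 1489.96) = sqrt(3652.21) = 60.4335

60.4335


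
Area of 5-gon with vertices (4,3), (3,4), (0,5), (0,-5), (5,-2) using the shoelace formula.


sum(xi*y_{i+1}) = 4*4 + 3*5 + 0*(-5) + 0*(-2) + 5*3 = 46
sum(yi*x_{i+1}) = 3*3 + 4*0 + 5*0 - 5*5 - 2*4 = -24
Area = |46 + 24|/2 = 70/2 = 35.0000

35.0000 sq units


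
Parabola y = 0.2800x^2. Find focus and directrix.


a = 0.2800
1/(4a) = 0.8929
Focus = (0, 0.8929)
Directrix: y = -0.8929

Focus = (0, 0.8929), Directrix: y = -0.8929


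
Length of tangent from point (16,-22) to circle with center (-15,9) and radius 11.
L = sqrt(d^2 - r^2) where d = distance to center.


d = sqrt((16+ 15)^2 + (-22-9)^2) = sqrt(961+961) = 43.8406
L = sqrt(1922.0000 - 121) = sqrt(1801.0000) = 42.4382

42.4382


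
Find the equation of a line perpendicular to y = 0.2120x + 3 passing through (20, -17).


Perpendicular slope = -1/m1 = -1/0.2120 = -4.7170
b2 = y0 - m2*x0 = -17 + 20/0.2120 = -17 + 94.3396 = 77.3396

y = -4.7170x + 77.3396


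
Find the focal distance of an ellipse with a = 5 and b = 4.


c^2 = 5^2 - 4^2 = 25 - 16 = 9
c = sqrt(9) = 3.0000

c = 3.0000


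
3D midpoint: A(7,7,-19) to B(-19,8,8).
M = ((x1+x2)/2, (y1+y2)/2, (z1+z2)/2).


Mx = (7- 19)/2 = -6.0000
My = (7+8)/2 = 7.5000
Mz = (-19+8)/2 = -5.5000

M = (-6.0000, 7.5000, -5.5000)
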